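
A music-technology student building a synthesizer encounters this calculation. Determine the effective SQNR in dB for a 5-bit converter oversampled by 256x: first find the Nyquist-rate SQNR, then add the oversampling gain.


Step 1 — baseline SQNR at Nyquist:
SQNR_base = 6.02*N + 1.76
          = 6.02*5 + 1.76
          = 31.86 dB

Step 2 — oversampling processing gain:
G = 10*log10(OSR) = 10*log10(256) = 24.08 dB

Step 3 — total:
SQNR_total = 31.86 + 24.08 = 55.94 dB

Base SQNR = 31.86 dB; oversampled SQNR = 55.94 dB


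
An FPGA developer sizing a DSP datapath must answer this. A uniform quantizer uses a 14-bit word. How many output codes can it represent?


Number of quantization levels = 2^N
= 2^14
= 16384

16384


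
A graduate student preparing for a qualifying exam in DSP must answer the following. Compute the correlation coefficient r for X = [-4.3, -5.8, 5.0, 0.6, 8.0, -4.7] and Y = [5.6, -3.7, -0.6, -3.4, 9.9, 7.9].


Pearson correlation coefficient (population):
r = cov(X,Y) / (std(X) * std(Y))
Mean X = -0.2, Mean Y = 2.6167
Cov(X,Y) = 6.258333
Std(X) = 5.217598, Std(Y) = 5.420768
r = 0.2213

0.2213


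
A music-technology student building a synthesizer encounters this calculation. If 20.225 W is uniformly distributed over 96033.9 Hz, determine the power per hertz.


Power spectral density:
PSD = P / BW
    = 20.225 / 96033.9
    = 0.0002106 W/Hz

0.0002106 W/Hz


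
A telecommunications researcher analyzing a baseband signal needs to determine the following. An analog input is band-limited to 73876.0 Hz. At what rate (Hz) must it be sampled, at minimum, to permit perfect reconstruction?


The Nyquist rate is twice the maximum frequency component.
fs_min = 2 * fmax
      = 2 * 73876.0
      = 147752.0 Hz

147752.0


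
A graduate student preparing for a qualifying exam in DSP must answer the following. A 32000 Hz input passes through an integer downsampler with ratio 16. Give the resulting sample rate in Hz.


Decimation reduces the sample rate:
fs_out = fs_in / M
       = 32000 / 16
       = 2000.0 Hz

2000.0 Hz


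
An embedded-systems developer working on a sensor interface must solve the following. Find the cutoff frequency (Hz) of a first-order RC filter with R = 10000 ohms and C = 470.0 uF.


Cutoff frequency of a first-order RC filter:
fc = 1 / (2 * pi * R * C)
C = 470.0 uF = 0.00047 F
fc = 1 / (2 * pi * 10000 * 0.00047)
   = 1 / 29.530970943744
   = 0.033863 Hz

0.033863 Hz


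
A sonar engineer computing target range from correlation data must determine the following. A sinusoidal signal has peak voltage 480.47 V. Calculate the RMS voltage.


RMS voltage for a sinusoidal waveform:
V_rms = V_peak / sqrt(2)
      = 480.47 / 1.414214
      = 339.744 V

339.744 V


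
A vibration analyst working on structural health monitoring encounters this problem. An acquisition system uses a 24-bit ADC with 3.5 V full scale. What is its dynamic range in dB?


Dynamic range from full-scale to LSB:
V_min = V_max / 2^bits = 3.5 / 2^24
DR = 20 * log10(V_max / V_min)
   = 20 * log10(2^24)
   = 20 * 24 * log10(2)
   = 144.49 dB

144.49 dB


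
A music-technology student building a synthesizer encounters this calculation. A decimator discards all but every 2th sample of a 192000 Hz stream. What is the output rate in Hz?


Decimation reduces the sample rate:
fs_out = fs_in / M
       = 192000 / 2
       = 96000.0 Hz

96000.0 Hz


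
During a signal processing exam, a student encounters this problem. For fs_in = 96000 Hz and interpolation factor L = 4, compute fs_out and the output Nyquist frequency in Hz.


Step 1 — output sample rate after interpolation by L:
fs_out = L * fs_in = 4 * 96000 = 384000 Hz

Step 2 — Nyquist frequency of the output stream:
f_Nyq = fs_out / 2 = 384000 / 2 = 192000.0 Hz

fs_out = 384000 Hz; f_Nyquist = 192000.0 Hz


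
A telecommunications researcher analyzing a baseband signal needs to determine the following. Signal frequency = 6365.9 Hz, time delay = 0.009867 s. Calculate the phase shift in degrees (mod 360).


Phase shift from frequency and time delay:
phi = 360 * f * t_delay
    = 360 * 6365.9 * 0.009867
    = 22612.44 degrees
    mod 360 = 292.44 degrees

292.44 degrees


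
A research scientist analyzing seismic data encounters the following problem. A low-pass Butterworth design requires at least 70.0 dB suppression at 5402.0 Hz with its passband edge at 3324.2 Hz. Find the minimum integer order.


Butterworth filter order formula:
n = log10(10^(A/10) - 1) / (2 * log10(f_stop/f_pass))
10^(70.0/10) - 1 = 9999999.0
f_stop/f_pass = 5402.0 / 3324.2 = 1.6251
n = 16.5981 -> ceil = 17

17


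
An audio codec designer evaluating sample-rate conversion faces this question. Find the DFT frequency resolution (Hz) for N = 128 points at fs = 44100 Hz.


DFT frequency resolution:
df = fs / N
   = 44100 / 128
   = 344.5312 Hz

344.5312 Hz


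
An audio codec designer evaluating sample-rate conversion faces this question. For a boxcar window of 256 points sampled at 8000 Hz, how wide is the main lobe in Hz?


Main lobe width for a rectangular window:
Width = 2 * fs / N
      = 2 * 8000 / 256
      = 16000 / 256
      = 62.5 Hz

62.5 Hz


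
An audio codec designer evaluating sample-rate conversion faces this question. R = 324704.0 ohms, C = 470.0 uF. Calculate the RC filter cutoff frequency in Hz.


Cutoff frequency of a first-order RC filter:
fc = 1 / (2 * pi * R * C)
C = 470.0 uF = 0.00047 F
fc = 1 / (2 * pi * 324704.0 * 0.00047)
   = 1 / 958.88243893175
   = 0.001043 Hz

0.001043 Hz


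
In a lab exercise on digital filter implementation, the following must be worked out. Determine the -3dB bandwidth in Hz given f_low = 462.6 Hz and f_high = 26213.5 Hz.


Bandwidth is the difference of -3dB frequencies:
BW = f_high - f_low
   = 26213.5 - 462.6
   = 25750.9 Hz

25750.9 Hz


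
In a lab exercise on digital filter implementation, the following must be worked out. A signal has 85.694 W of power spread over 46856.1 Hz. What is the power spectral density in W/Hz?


Power spectral density:
PSD = P / BW
    = 85.694 / 46856.1
    = 0.00182888 W/Hz

0.00182888 W/Hz


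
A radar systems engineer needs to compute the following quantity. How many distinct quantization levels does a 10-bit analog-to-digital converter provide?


Number of quantization levels = 2^N
= 2^10
= 1024

1024


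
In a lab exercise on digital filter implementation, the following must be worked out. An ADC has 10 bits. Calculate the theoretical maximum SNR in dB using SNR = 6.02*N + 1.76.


Theoretical SNR for a full-scale sinusoid:
SNR = 6.02 * N + 1.76
    = 6.02 * 10 + 1.76
    = 60.2 + 1.76
    = 61.96 dB

61.96 dB


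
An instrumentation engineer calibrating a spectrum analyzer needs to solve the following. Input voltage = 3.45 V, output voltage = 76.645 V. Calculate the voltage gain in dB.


Voltage gain in dB:
G = 20 * log10(Vout / Vin)
  = 20 * log10(76.645 / 3.45)
  = 20 * log10(22.215942)
  = 20 * 1.346665
  = 26.93 dB

26.93 dB


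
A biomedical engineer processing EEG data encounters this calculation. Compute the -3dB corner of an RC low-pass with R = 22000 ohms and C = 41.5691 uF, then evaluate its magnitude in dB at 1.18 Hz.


Step 1 — cutoff frequency:
fc = 1 / (2*pi*R*C)
C = 41.5691 uF = 4.15691e-05 F
fc = 1 / (2*pi*22000*4.15691e-05)
   = 0.174031 Hz

Step 2 — magnitude at f = 1.18 Hz:
|H(f)| = 1 / sqrt(1 + (f/fc)^2)
f/fc = 1.18 / 0.174031 = 6.780401
|H| = 1 / sqrt(1 + 45.973838) = 0.1459056
|H|_dB = 20*log10(0.1459056) = -16.72 dB

fc = 0.174031 Hz; |H(1.18 Hz)| = -16.72 dB


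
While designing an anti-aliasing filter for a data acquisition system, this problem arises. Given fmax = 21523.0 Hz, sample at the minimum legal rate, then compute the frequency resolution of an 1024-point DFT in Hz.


Step 1 — Nyquist sampling rate:
fs = 2 * fmax = 2 * 21523.0 = 43046.0 Hz

Step 2 — DFT bin spacing:
df = fs / N = 43046.0 / 1024 = 42.0371 Hz

42.0371 Hz


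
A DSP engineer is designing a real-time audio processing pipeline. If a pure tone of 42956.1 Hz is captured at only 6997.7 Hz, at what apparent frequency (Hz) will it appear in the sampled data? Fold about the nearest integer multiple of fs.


Compute the nearest integer multiple of fs to the signal:
n = round(42956.1 / 6997.7) = 6
f_alias = |42956.1 - 6 * 6997.7|
        = |42956.1 - 41986.2|
        = 969.9 Hz

969.9


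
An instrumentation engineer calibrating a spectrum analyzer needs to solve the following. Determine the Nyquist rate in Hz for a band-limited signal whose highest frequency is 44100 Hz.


The Nyquist rate is twice the maximum frequency component.
fs_min = 2 * fmax
      = 2 * 44100
      = 88200 Hz

88200


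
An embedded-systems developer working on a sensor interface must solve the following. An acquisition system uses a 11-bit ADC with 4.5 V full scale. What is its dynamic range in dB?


Dynamic range from full-scale to LSB:
V_min = V_max / 2^bits = 4.5 / 2^11
DR = 20 * log10(V_max / V_min)
   = 20 * log10(2^11)
   = 20 * 11 * log10(2)
   = 66.23 dB

66.23 dB


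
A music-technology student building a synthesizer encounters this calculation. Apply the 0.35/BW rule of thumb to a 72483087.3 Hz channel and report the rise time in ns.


Rise time from bandwidth relationship:
tr = 0.35 / BW
   = 0.35 / 72483087.3
   = 4.828712642e-09 s
   = 4.8287 ns

4.8287 ns


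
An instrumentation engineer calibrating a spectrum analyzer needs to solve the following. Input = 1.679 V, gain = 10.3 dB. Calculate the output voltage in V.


Output voltage from dB gain:
V_out = V_in * 10^(gain_dB / 20)
      = 1.679 * 10^(10.3 / 20)
      = 1.679 * 3.273407
      = 5.4961 V

5.4961 V


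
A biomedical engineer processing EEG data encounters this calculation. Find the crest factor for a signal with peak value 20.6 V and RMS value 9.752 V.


Crest factor is the ratio of peak to RMS:
CF = V_peak / V_rms
   = 20.6 / 9.752
   = 2.1124

2.1124


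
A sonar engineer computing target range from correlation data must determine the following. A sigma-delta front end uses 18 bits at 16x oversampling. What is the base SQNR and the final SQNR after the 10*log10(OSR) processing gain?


Step 1 — baseline SQNR at Nyquist:
SQNR_base = 6.02*N + 1.76
          = 6.02*18 + 1.76
          = 110.12 dB

Step 2 — oversampling processing gain:
G = 10*log10(OSR) = 10*log10(16) = 12.04 dB

Step 3 — total:
SQNR_total = 110.12 + 12.04 = 122.16 dB

Base SQNR = 110.12 dB; oversampled SQNR = 122.16 dB


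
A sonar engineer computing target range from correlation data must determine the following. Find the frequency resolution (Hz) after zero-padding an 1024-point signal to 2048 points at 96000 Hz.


Frequency resolution after zero-padding:
N_padded = 1024 * 2 = 2048
df = fs / N_padded
   = 96000 / 2048
   = 46.875 Hz

46.875 Hz


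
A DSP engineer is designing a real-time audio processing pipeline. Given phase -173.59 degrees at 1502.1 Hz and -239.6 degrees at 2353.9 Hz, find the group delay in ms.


Group delay from phase difference:
tau = -d(phi)/d(omega)
d(phi) = -66.01 deg = -1.152092 rad
d(omega) = 2*pi*(2353.9 - 1502.1) = 5352.0172 rad/s
tau = -(-1.152092) / 5352.0172
    = 0.2153 ms

0.2153 ms


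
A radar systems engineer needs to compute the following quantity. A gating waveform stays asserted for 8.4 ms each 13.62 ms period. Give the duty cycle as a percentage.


Duty cycle as a percentage:
DC = (t_on / T) * 100
   = (8.4 / 13.62) * 100
   = 0.61674 * 100
   = 61.67 %

61.67 %


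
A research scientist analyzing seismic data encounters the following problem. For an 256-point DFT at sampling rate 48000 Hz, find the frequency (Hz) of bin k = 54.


Frequency of DFT bin k:
f_k = k * fs / N
    = 54 * 48000 / 256
    = 2592000 / 256
    = 10125.0 Hz

10125.0 Hz


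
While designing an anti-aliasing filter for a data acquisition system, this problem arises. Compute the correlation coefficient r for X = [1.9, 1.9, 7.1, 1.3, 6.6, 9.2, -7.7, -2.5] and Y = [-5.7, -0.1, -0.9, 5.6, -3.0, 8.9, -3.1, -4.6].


Pearson correlation coefficient (population):
r = cov(X,Y) / (std(X) * std(Y))
Mean X = 2.225, Mean Y = -0.3625
Cov(X,Y) = 11.721563
Std(X) = 5.16545, Std(Y) = 4.777535
r = 0.475

0.475


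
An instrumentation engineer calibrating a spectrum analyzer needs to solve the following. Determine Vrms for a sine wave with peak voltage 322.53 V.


RMS voltage for a sinusoidal waveform:
V_rms = V_peak / sqrt(2)
      = 322.53 / 1.414214
      = 228.063 V

228.063 V


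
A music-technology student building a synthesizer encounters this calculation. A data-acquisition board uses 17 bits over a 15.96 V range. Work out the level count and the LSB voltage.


Step 1 — number of quantization levels:
L = 2^N = 2^17 = 131072

Step 2 — LSB step size:
delta = Vfs / L
      = 15.96 / 131072
      = 0.00012177 V

Levels = 131072; step size = 0.00012177 V


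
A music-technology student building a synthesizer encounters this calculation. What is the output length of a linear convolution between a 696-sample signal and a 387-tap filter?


Linear convolution output length:
L = N + M - 1
  = 696 + 387 - 1
  = 1082 samples

1082


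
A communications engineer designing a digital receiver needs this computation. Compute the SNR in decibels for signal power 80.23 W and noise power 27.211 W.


SNR in decibels:
SNR = 10 * log10(Ps / Pn)
    = 10 * log10(80.23 / 27.211)
    = 10 * log10(2.9484)
    = 10 * 0.4696
    = 4.7 dB

4.7 dB


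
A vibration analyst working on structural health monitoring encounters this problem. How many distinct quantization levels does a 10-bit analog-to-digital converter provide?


Number of quantization levels = 2^N
= 2^10
= 1024

1024


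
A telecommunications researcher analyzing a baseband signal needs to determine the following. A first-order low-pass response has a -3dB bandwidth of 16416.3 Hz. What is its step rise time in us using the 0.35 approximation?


Rise time from bandwidth relationship:
tr = 0.35 / BW
   = 0.35 / 16416.3
   = 2.132027314e-05 s
   = 21.3203 us

21.3203 us


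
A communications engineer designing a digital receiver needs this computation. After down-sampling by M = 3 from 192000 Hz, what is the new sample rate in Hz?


Decimation reduces the sample rate:
fs_out = fs_in / M
       = 192000 / 3
       = 64000.0 Hz

64000.0 Hz


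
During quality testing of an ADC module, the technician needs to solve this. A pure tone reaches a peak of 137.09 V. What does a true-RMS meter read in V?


RMS voltage for a sinusoidal waveform:
V_rms = V_peak / sqrt(2)
      = 137.09 / 1.414214
      = 96.937 V

96.937 V


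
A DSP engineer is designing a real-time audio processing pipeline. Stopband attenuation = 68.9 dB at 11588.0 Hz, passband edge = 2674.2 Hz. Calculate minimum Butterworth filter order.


Butterworth filter order formula:
n = log10(10^(A/10) - 1) / (2 * log10(f_stop/f_pass))
10^(68.9/10) - 1 = 7762470.1663
f_stop/f_pass = 11588.0 / 2674.2 = 4.3333
n = 5.4097 -> ceil = 6

6


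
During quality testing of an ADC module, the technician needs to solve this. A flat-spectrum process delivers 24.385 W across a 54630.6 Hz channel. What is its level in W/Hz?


Power spectral density:
PSD = P / BW
    = 24.385 / 54630.6
    = 0.00044636 W/Hz

0.00044636 W/Hz


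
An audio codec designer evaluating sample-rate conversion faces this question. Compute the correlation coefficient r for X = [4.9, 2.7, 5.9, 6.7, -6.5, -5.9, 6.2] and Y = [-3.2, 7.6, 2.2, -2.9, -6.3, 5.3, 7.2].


Pearson correlation coefficient (population):
r = cov(X,Y) / (std(X) * std(Y))
Mean X = 2.0, Mean Y = 1.4143
Cov(X,Y) = 4.701429
Std(X) = 5.325143, Std(Y) = 5.16677
r = 0.1709

0.1709


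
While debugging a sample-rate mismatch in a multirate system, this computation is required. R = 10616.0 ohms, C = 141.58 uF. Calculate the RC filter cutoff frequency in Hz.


Cutoff frequency of a first-order RC filter:
fc = 1 / (2 * pi * R * C)
C = 141.58 uF = 0.00014158 F
fc = 1 / (2 * pi * 10616.0 * 0.00014158)
   = 1 / 9.4437109573918
   = 0.105891 Hz

0.105891 Hz


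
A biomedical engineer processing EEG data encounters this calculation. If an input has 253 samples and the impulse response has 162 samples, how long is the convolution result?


Linear convolution output length:
L = N + M - 1
  = 253 + 162 - 1
  = 414 samples

414


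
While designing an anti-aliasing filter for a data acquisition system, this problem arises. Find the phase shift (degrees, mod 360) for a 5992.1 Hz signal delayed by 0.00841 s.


Phase shift from frequency and time delay:
phi = 360 * f * t_delay
    = 360 * 5992.1 * 0.00841
    = 18141.68 degrees
    mod 360 = 141.68 degrees

141.68 degrees


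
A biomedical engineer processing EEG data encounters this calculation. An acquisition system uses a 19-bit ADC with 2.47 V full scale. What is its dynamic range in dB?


Dynamic range from full-scale to LSB:
V_min = V_max / 2^bits = 2.47 / 2^19
DR = 20 * log10(V_max / V_min)
   = 20 * log10(2^19)
   = 20 * 19 * log10(2)
   = 114.39 dB

114.39 dB


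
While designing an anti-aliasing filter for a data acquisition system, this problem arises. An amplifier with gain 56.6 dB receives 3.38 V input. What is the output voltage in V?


Output voltage from dB gain:
V_out = V_in * 10^(gain_dB / 20)
      = 3.38 * 10^(56.6 / 20)
      = 3.38 * 676.082975
      = 2285.1605 V

2285.1605 V


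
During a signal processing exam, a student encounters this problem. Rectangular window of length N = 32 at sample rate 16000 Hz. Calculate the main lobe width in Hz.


Main lobe width for a rectangular window:
Width = 2 * fs / N
      = 2 * 16000 / 32
      = 32000 / 32
      = 1000.0 Hz

1000.0 Hz


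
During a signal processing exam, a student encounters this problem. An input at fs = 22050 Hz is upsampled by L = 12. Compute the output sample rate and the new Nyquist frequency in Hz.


Step 1 — output sample rate after interpolation by L:
fs_out = L * fs_in = 12 * 22050 = 264600 Hz

Step 2 — Nyquist frequency of the output stream:
f_Nyq = fs_out / 2 = 264600 / 2 = 132300.0 Hz

fs_out = 264600 Hz; f_Nyquist = 132300.0 Hz


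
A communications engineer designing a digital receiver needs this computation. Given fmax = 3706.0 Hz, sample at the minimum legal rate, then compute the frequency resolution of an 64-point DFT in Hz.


Step 1 — Nyquist sampling rate:
fs = 2 * fmax = 2 * 3706.0 = 7412.0 Hz

Step 2 — DFT bin spacing:
df = fs / N = 7412.0 / 64 = 115.8125 Hz

115.8125 Hz


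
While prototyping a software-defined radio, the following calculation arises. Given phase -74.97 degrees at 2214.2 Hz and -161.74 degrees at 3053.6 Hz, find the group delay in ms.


Group delay from phase difference:
tau = -d(phi)/d(omega)
d(phi) = -86.77 deg = -1.514422 rad
d(omega) = 2*pi*(3053.6 - 2214.2) = 5274.1057 rad/s
tau = -(-1.514422) / 5274.1057
    = 0.2871 ms

0.2871 ms


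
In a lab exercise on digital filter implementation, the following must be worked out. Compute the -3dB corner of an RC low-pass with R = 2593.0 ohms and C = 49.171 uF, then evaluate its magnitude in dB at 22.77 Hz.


Step 1 — cutoff frequency:
fc = 1 / (2*pi*R*C)
C = 49.171 uF = 4.9171e-05 F
fc = 1 / (2*pi*2593.0*4.9171e-05)
   = 1.24827 Hz

Step 2 — magnitude at f = 22.77 Hz:
|H(f)| = 1 / sqrt(1 + (f/fc)^2)
f/fc = 22.77 / 1.24827 = 18.241246
|H| = 1 / sqrt(1 + 332.743056) = 0.0547386
|H|_dB = 20*log10(0.0547386) = -25.23 dB

fc = 1.24827 Hz; |H(22.77 Hz)| = -25.23 dB


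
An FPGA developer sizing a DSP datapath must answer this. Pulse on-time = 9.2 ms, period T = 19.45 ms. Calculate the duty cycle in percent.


Duty cycle as a percentage:
DC = (t_on / T) * 100
   = (9.2 / 19.45) * 100
   = 0.473008 * 100
   = 47.3 %

47.3 %


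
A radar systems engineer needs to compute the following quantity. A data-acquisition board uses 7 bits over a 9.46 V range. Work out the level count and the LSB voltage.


Step 1 — number of quantization levels:
L = 2^N = 2^7 = 128

Step 2 — LSB step size:
delta = Vfs / L
      = 9.46 / 128
      = 0.07390625 V

Levels = 128; step size = 0.07390625 V


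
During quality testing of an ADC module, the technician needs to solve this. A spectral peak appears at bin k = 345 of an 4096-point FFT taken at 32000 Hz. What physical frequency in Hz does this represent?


Frequency of DFT bin k:
f_k = k * fs / N
    = 345 * 32000 / 4096
    = 11040000 / 4096
    = 2695.312 Hz

2695.312 Hz


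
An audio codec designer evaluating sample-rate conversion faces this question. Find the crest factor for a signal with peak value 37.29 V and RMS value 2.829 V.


Crest factor is the ratio of peak to RMS:
CF = V_peak / V_rms
   = 37.29 / 2.829
   = 13.1813

13.1813


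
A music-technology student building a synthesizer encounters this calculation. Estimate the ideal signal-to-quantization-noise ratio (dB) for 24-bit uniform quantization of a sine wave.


Theoretical SNR for a full-scale sinusoid:
SNR = 6.02 * N + 1.76
    = 6.02 * 24 + 1.76
    = 144.48 + 1.76
    = 146.24 dB

146.24 dB


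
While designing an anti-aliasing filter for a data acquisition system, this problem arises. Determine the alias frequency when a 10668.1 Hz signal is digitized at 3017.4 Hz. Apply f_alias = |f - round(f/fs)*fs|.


Compute the nearest integer multiple of fs to the signal:
n = round(10668.1 / 3017.4) = 4
f_alias = |10668.1 - 4 * 3017.4|
        = |10668.1 - 12069.6|
        = 1401.5 Hz

1401.5


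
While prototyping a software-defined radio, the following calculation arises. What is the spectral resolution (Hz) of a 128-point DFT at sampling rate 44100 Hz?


DFT frequency resolution:
df = fs / N
   = 44100 / 128
   = 344.5312 Hz

344.5312 Hz


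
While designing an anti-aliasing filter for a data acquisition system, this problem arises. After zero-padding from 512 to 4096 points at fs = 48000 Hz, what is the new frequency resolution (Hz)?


Frequency resolution after zero-padding:
N_padded = 512 * 8 = 4096
df = fs / N_padded
   = 48000 / 4096
   = 11.7188 Hz

11.7188 Hz


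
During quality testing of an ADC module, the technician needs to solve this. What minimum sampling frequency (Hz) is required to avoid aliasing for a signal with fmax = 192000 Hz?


The Nyquist rate is twice the maximum frequency component.
fs_min = 2 * fmax
      = 2 * 192000
      = 384000 Hz

384000


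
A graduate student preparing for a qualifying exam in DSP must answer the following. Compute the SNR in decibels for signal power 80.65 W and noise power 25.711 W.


SNR in decibels:
SNR = 10 * log10(Ps / Pn)
    = 10 * log10(80.65 / 25.711)
    = 10 * log10(3.1368)
    = 10 * 0.4965
    = 4.96 dB

4.96 dB


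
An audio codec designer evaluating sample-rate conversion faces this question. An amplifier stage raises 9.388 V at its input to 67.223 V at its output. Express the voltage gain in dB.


Voltage gain in dB:
G = 20 * log10(Vout / Vin)
  = 20 * log10(67.223 / 9.388)
  = 20 * log10(7.160524)
  = 20 * 0.854945
  = 17.1 dB

17.1 dB


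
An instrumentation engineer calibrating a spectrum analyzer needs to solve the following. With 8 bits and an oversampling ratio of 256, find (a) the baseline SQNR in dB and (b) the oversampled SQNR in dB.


Step 1 — baseline SQNR at Nyquist:
SQNR_base = 6.02*N + 1.76
          = 6.02*8 + 1.76
          = 49.92 dB

Step 2 — oversampling processing gain:
G = 10*log10(OSR) = 10*log10(256) = 24.08 dB

Step 3 — total:
SQNR_total = 49.92 + 24.08 = 74.0 dB

Base SQNR = 49.92 dB; oversampled SQNR = 74.0 dB


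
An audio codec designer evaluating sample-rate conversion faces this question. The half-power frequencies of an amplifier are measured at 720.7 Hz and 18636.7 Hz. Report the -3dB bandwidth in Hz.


Bandwidth is the difference of -3dB frequencies:
BW = f_high - f_low
   = 18636.7 - 720.7
   = 17916.0 Hz

17916.0 Hz


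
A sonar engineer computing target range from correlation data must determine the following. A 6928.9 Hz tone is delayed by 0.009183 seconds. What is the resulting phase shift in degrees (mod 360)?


Phase shift from frequency and time delay:
phi = 360 * f * t_delay
    = 360 * 6928.9 * 0.009183
    = 22906.11 degrees
    mod 360 = 226.11 degrees

226.11 degrees


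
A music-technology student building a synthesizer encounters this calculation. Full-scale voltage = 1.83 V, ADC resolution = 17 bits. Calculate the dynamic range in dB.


Dynamic range from full-scale to LSB:
V_min = V_max / 2^bits = 1.83 / 2^17
DR = 20 * log10(V_max / V_min)
   = 20 * log10(2^17)
   = 20 * 17 * log10(2)
   = 102.35 dB

102.35 dB


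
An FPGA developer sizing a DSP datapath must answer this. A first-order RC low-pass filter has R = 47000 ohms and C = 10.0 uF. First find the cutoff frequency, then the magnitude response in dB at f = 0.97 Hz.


Step 1 — cutoff frequency:
fc = 1 / (2*pi*R*C)
C = 10.0 uF = 1e-05 F
fc = 1 / (2*pi*47000*1e-05)
   = 0.338628 Hz

Step 2 — magnitude at f = 0.97 Hz:
|H(f)| = 1 / sqrt(1 + (f/fc)^2)
f/fc = 0.97 / 0.338628 = 2.8645
|H| = 1 / sqrt(1 + 8.20536) = 0.3295942
|H|_dB = 20*log10(0.3295942) = -9.64 dB

fc = 0.338628 Hz; |H(0.97 Hz)| = -9.64 dB


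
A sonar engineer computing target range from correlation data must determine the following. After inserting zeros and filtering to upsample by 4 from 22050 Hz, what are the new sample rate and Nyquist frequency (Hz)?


Step 1 — output sample rate after interpolation by L:
fs_out = L * fs_in = 4 * 22050 = 88200 Hz

Step 2 — Nyquist frequency of the output stream:
f_Nyq = fs_out / 2 = 88200 / 2 = 44100.0 Hz

fs_out = 88200 Hz; f_Nyquist = 44100.0 Hz


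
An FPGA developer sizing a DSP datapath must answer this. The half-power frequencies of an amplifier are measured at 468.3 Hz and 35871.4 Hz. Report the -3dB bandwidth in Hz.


Bandwidth is the difference of -3dB frequencies:
BW = f_high - f_low
   = 35871.4 - 468.3
   = 35403.1 Hz

35403.1 Hz


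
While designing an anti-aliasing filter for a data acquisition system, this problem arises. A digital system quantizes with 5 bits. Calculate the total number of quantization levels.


Number of quantization levels = 2^N
= 2^5
= 32

32


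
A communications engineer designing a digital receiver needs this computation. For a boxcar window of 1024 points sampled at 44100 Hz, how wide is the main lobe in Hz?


Main lobe width for a rectangular window:
Width = 2 * fs / N
      = 2 * 44100 / 1024
      = 88200 / 1024
      = 86.133 Hz

86.133 Hz


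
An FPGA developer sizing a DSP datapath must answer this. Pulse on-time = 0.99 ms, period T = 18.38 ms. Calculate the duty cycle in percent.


Duty cycle as a percentage:
DC = (t_on / T) * 100
   = (0.99 / 18.38) * 100
   = 0.053863 * 100
   = 5.39 %

5.39 %


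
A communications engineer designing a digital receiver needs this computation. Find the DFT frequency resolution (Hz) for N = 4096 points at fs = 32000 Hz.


DFT frequency resolution:
df = fs / N
   = 32000 / 4096
   = 7.8125 Hz

7.8125 Hz


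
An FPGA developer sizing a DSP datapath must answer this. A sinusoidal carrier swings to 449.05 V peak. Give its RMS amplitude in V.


RMS voltage for a sinusoidal waveform:
V_rms = V_peak / sqrt(2)
      = 449.05 / 1.414214
      = 317.526 V

317.526 V


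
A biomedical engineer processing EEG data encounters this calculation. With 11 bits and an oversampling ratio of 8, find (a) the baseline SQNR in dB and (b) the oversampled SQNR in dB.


Step 1 — baseline SQNR at Nyquist:
SQNR_base = 6.02*N + 1.76
          = 6.02*11 + 1.76
          = 67.98 dB

Step 2 — oversampling processing gain:
G = 10*log10(OSR) = 10*log10(8) = 9.03 dB

Step 3 — total:
SQNR_total = 67.98 + 9.03 = 77.01 dB

Base SQNR = 67.98 dB; oversampled SQNR = 77.01 dB


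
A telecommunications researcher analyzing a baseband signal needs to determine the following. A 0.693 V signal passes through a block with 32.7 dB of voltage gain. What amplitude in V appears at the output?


Output voltage from dB gain:
V_out = V_in * 10^(gain_dB / 20)
      = 0.693 * 10^(32.7 / 20)
      = 0.693 * 43.151908
      = 29.9043 V

29.9043 V


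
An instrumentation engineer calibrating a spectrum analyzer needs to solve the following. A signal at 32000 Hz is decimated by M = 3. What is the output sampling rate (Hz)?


Decimation reduces the sample rate:
fs_out = fs_in / M
       = 32000 / 3
       = 10666.6667 Hz

10666.6667 Hz


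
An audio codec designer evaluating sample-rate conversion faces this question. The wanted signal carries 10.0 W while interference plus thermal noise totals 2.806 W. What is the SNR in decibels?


SNR in decibels:
SNR = 10 * log10(Ps / Pn)
    = 10 * log10(10.0 / 2.806)
    = 10 * log10(3.5638)
    = 10 * 0.5519
    = 5.52 dB

5.52 dB


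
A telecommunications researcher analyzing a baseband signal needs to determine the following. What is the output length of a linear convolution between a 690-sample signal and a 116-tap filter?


Linear convolution output length:
L = N + M - 1
  = 690 + 116 - 1
  = 805 samples

805


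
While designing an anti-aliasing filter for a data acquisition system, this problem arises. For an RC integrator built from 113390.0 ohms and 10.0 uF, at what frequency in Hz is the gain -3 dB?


Cutoff frequency of a first-order RC filter:
fc = 1 / (2 * pi * R * C)
C = 10.0 uF = 1e-05 F
fc = 1 / (2 * pi * 113390.0 * 1e-05)
   = 1 / 7.1245038198109
   = 0.140361 Hz

0.140361 Hz


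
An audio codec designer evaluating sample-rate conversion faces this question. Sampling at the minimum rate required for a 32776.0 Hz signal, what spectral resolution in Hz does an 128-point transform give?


Step 1 — Nyquist sampling rate:
fs = 2 * fmax = 2 * 32776.0 = 65552.0 Hz

Step 2 — DFT bin spacing:
df = fs / N = 65552.0 / 128 = 512.125 Hz

512.125 Hz


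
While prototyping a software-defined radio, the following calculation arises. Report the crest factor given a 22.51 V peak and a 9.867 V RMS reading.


Crest factor is the ratio of peak to RMS:
CF = V_peak / V_rms
   = 22.51 / 9.867
   = 2.2813

2.2813


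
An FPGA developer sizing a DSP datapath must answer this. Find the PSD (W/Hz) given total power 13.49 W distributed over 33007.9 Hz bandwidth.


Power spectral density:
PSD = P / BW
    = 13.49 / 33007.9
    = 0.00040869 W/Hz

0.00040869 W/Hz


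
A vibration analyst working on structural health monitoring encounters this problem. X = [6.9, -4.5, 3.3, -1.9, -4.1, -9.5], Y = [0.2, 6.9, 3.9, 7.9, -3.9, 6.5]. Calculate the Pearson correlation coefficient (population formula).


Pearson correlation coefficient (population):
r = cov(X,Y) / (std(X) * std(Y))
Mean X = -1.6333, Mean Y = 3.5833
Cov(X,Y) = -7.075556
Std(X) = 5.376079, Std(Y) = 4.19699
r = -0.3136

-0.3136


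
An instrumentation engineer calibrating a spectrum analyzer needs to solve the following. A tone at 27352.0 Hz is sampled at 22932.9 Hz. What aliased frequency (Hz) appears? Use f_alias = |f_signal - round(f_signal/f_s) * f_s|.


Compute the nearest integer multiple of fs to the signal:
n = round(27352.0 / 22932.9) = 1
f_alias = |27352.0 - 1 * 22932.9|
        = |27352.0 - 22932.9|
        = 4419.1 Hz

4419.1


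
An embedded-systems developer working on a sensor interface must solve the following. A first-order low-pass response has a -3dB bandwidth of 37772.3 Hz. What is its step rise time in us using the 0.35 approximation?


Rise time from bandwidth relationship:
tr = 0.35 / BW
   = 0.35 / 37772.3
   = 9.26604946e-06 s
   = 9.266 us

9.266 us


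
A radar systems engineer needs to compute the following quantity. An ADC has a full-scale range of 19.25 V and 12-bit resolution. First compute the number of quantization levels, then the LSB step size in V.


Step 1 — number of quantization levels:
L = 2^N = 2^12 = 4096

Step 2 — LSB step size:
delta = Vfs / L
      = 19.25 / 4096
      = 0.00469971 V

Levels = 4096; step size = 0.00469971 V


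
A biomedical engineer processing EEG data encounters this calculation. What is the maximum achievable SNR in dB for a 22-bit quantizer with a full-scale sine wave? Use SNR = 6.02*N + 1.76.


Theoretical SNR for a full-scale sinusoid:
SNR = 6.02 * N + 1.76
    = 6.02 * 22 + 1.76
    = 132.44 + 1.76
    = 134.2 dB

134.2 dB


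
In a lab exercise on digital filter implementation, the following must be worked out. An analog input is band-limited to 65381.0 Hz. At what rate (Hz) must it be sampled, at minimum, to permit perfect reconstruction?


The Nyquist rate is twice the maximum frequency component.
fs_min = 2 * fmax
      = 2 * 65381.0
      = 130762.0 Hz

130762.0


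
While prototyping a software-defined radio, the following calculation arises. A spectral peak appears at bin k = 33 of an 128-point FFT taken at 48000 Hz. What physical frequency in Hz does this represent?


Frequency of DFT bin k:
f_k = k * fs / N
    = 33 * 48000 / 128
    = 1584000 / 128
    = 12375.0 Hz

12375.0 Hz


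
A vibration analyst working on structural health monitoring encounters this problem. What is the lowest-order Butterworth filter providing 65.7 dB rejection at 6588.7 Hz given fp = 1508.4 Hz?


Butterworth filter order formula:
n = log10(10^(A/10) - 1) / (2 * log10(f_stop/f_pass))
10^(65.7/10) - 1 = 3715351.291
f_stop/f_pass = 6588.7 / 1508.4 = 4.368
n = 5.1305 -> ceil = 6

6


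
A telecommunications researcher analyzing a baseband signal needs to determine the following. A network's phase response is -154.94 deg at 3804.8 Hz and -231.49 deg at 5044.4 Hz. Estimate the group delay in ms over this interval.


Group delay from phase difference:
tau = -d(phi)/d(omega)
d(phi) = -76.55 deg = -1.33605 rad
d(omega) = 2*pi*(5044.4 - 3804.8) = 7788.6365 rad/s
tau = -(-1.33605) / 7788.6365
    = 0.1715 ms

0.1715 ms


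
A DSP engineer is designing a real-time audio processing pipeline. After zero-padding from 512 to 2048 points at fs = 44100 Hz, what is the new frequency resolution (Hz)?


Frequency resolution after zero-padding:
N_padded = 512 * 4 = 2048
df = fs / N_padded
   = 44100 / 2048
   = 21.5332 Hz

21.5332 Hz


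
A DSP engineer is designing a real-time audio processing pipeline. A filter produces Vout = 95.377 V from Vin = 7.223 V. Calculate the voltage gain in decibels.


Voltage gain in dB:
G = 20 * log10(Vout / Vin)
  = 20 * log10(95.377 / 7.223)
  = 20 * log10(13.204624)
  = 20 * 1.120726
  = 22.41 dB

22.41 dB


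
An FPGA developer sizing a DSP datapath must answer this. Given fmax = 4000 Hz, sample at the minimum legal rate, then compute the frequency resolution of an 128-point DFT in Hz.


Step 1 — Nyquist sampling rate:
fs = 2 * fmax = 2 * 4000 = 8000 Hz

Step 2 — DFT bin spacing:
df = fs / N = 8000 / 128 = 62.5 Hz

62.5 Hz


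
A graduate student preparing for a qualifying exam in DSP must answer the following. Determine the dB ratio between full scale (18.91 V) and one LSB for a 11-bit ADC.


Dynamic range from full-scale to LSB:
V_min = V_max / 2^bits = 18.91 / 2^11
DR = 20 * log10(V_max / V_min)
   = 20 * log10(2^11)
   = 20 * 11 * log10(2)
   = 66.23 dB

66.23 dB


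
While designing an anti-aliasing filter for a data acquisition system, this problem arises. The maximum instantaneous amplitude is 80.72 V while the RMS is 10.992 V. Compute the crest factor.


Crest factor is the ratio of peak to RMS:
CF = V_peak / V_rms
   = 80.72 / 10.992
   = 7.3435

7.3435


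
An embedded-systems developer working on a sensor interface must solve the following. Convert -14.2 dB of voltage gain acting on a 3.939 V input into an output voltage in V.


Output voltage from dB gain:
V_out = V_in * 10^(gain_dB / 20)
      = 3.939 * 10^(-14.2 / 20)
      = 3.939 * 0.194984
      = 0.768 V

0.768 V


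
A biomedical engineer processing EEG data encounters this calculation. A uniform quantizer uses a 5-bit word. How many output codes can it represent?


Number of quantization levels = 2^N
= 2^5
= 32

32


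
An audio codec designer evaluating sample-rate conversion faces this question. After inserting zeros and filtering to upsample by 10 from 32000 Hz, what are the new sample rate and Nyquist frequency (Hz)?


Step 1 — output sample rate after interpolation by L:
fs_out = L * fs_in = 10 * 32000 = 320000 Hz

Step 2 — Nyquist frequency of the output stream:
f_Nyq = fs_out / 2 = 320000 / 2 = 160000.0 Hz

fs_out = 320000 Hz; f_Nyquist = 160000.0 Hz


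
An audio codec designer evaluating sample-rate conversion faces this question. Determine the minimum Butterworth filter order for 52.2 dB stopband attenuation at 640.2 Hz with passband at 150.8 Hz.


Butterworth filter order formula:
n = log10(10^(A/10) - 1) / (2 * log10(f_stop/f_pass))
10^(52.2/10) - 1 = 165957.6907
f_stop/f_pass = 640.2 / 150.8 = 4.2454
n = 4.1566 -> ceil = 5

5


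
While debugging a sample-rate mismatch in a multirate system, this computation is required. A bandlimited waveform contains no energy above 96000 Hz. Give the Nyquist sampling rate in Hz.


The Nyquist rate is twice the maximum frequency component.
fs_min = 2 * fmax
      = 2 * 96000
      = 192000 Hz

192000


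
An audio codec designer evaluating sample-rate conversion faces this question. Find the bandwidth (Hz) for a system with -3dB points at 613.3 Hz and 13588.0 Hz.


Bandwidth is the difference of -3dB frequencies:
BW = f_high - f_low
   = 13588.0 - 613.3
   = 12974.7 Hz

12974.7 Hz


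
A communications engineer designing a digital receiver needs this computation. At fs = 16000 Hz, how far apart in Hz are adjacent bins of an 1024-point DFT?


DFT frequency resolution:
df = fs / N
   = 16000 / 1024
   = 15.625 Hz

15.625 Hz


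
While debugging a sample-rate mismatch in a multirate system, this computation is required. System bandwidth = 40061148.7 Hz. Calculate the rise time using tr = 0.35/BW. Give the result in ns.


Rise time from bandwidth relationship:
tr = 0.35 / BW
   = 0.35 / 40061148.7
   = 8.736644139e-09 s
   = 8.7366 ns

8.7366 ns


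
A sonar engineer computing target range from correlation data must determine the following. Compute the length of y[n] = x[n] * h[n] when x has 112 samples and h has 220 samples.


Linear convolution output length:
L = N + M - 1
  = 112 + 220 - 1
  = 331 samples

331


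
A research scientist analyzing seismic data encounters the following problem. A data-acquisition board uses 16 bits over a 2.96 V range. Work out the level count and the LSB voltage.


Step 1 — number of quantization levels:
L = 2^N = 2^16 = 65536

Step 2 — LSB step size:
delta = Vfs / L
      = 2.96 / 65536
      = 4.517e-05 V

Levels = 65536; step size = 4.517e-05 V


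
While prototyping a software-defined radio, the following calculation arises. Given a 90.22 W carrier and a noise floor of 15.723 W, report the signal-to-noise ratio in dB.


SNR in decibels:
SNR = 10 * log10(Ps / Pn)
    = 10 * log10(90.22 / 15.723)
    = 10 * log10(5.7381)
    = 10 * 0.7588
    = 7.59 dB

7.59 dB


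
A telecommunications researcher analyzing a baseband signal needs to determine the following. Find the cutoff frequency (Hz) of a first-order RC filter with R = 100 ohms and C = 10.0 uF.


Cutoff frequency of a first-order RC filter:
fc = 1 / (2 * pi * R * C)
C = 10.0 uF = 1e-05 F
fc = 1 / (2 * pi * 100 * 1e-05)
   = 1 / 0.0062831853071796
   = 159.154943 Hz

159.154943 Hz


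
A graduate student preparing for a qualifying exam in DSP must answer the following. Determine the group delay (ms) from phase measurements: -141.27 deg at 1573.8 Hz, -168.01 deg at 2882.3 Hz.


Group delay from phase difference:
tau = -d(phi)/d(omega)
d(phi) = -26.74 deg = -0.466701 rad
d(omega) = 2*pi*(2882.3 - 1573.8) = 8221.548 rad/s
tau = -(-0.466701) / 8221.548
    = 0.0568 ms

0.0568 ms


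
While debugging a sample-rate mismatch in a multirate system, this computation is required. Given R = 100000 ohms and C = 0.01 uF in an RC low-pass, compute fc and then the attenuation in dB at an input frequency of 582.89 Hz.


Step 1 — cutoff frequency:
fc = 1 / (2*pi*R*C)
C = 0.01 uF = 1e-08 F
fc = 1 / (2*pi*100000*1e-08)
   = 159.155 Hz

Step 2 — magnitude at f = 582.89 Hz:
|H(f)| = 1 / sqrt(1 + (f/fc)^2)
f/fc = 582.89 / 159.155 = 3.662405
|H| = 1 / sqrt(1 + 13.41321) = 0.2634023
|H|_dB = 20*log10(0.2634023) = -11.59 dB

fc = 159.155 Hz; |H(582.89 Hz)| = -11.59 dB
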